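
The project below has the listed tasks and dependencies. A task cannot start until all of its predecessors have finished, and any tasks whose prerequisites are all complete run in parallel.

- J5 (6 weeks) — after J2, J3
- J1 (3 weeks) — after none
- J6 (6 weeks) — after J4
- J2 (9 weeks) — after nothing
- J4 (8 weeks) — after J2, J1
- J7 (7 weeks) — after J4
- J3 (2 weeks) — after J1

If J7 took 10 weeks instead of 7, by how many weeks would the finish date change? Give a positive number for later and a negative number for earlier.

3

The binding path is J2→J4→J7 = 9+8+7 = 24; finish at 24 weeks.
J7 is on the critical path; changing it to 10 makes that path 27 weeks.
That remains the longest chain; total 27 weeks.
Change in finish: 27 − 24 = +3 weeks.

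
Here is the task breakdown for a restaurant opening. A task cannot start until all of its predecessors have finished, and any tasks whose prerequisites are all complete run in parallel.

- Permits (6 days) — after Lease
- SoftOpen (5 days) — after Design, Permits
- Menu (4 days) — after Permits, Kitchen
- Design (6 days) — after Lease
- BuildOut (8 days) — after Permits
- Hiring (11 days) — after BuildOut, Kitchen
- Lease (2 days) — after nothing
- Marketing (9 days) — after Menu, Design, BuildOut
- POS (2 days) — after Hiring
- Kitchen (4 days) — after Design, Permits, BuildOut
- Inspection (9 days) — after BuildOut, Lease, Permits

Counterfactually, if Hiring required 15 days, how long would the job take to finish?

37

As given, the longest chain is Lease→Permits→BuildOut→Kitchen→Hiring→POS = 2+6+8+4+11+2 = 33, so the finish is 33 days.
Since Hiring is critical, the +4 change carries straight to that chain (now 37 days).
That remains the longest chain; total 37 days.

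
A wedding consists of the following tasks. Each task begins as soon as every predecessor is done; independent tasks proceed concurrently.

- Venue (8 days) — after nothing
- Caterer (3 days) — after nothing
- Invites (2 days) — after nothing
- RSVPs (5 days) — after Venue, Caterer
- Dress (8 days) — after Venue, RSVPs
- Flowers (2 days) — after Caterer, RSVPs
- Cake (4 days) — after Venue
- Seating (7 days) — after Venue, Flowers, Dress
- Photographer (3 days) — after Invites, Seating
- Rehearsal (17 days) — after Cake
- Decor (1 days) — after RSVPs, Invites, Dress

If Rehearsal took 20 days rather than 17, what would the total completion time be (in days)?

32

The binding path is Venue→RSVPs→Dress→Seating→Photographer = 8+5+8+7+3 = 31; finish at 31 days.
Rehearsal has 2 days of float (longest path through it is 29).
New critical path: Venue→Cake→Rehearsal = 8+4+20 = 32 ⇒ 32 days.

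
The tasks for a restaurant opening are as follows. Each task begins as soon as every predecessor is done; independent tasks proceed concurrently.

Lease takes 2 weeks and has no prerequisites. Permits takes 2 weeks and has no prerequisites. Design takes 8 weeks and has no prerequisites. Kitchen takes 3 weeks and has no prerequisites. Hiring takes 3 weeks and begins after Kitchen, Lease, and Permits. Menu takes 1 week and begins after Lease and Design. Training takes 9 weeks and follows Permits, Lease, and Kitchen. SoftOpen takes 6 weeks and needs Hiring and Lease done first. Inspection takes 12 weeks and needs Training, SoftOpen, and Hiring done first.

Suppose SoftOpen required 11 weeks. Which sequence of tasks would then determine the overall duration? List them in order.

Kitchen, Hiring, SoftOpen, Inspection

Baseline: Kitchen→Hiring→SoftOpen→Inspection = 3+3+6+12 = 24 → 24 weeks.
SoftOpen lies on that path, so at 11 weeks the path becomes 29 weeks.
The critical path is still Kitchen→Hiring→SoftOpen→Inspection; finish is now 29 weeks.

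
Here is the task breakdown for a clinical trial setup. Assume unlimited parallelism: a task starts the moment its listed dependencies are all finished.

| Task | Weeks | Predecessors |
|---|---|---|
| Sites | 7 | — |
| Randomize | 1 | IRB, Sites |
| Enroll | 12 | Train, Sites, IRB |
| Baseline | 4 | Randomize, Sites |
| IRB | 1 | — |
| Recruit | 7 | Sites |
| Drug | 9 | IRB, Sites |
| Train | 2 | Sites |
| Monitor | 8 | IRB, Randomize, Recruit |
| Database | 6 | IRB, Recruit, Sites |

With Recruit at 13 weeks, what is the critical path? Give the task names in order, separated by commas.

Sites, Recruit, Monitor

The binding path is Sites→Recruit→Monitor = 7+7+8 = 22; finish at 22 weeks.
Recruit is on the critical path; changing it to 13 makes that path 28 weeks.
That remains the longest chain; total 28 weeks.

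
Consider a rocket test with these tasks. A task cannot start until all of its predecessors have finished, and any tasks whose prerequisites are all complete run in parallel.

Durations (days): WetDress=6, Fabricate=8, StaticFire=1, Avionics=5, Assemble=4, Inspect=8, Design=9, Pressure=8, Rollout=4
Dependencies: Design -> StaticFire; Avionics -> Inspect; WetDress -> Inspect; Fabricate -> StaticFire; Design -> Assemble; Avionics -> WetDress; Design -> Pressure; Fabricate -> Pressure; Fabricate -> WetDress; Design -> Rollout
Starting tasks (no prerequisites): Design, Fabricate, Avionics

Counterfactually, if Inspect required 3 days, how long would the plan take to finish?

Critical path before the change: Fabricate→WetDress→Inspect = 8+6+8 = 22 giving 22 days.
Since Inspect is critical, the -5 change carries straight to that chain (now 17 days).
Now Design→Pressure = 9+8 = 17 is longest, so the finish becomes 17 days.

17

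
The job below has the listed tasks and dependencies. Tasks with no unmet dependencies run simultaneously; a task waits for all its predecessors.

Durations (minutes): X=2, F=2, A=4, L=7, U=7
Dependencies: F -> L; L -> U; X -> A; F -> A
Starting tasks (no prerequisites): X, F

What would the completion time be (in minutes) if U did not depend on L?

9

Original critical path: F→L→U = 2+7+7 = 16 ⇒ 16 minutes.
Without L→U, U's earliest start moves from 9 to 0.
The longest chain is now F→L = 2+7 = 9, so the job takes 9 minutes.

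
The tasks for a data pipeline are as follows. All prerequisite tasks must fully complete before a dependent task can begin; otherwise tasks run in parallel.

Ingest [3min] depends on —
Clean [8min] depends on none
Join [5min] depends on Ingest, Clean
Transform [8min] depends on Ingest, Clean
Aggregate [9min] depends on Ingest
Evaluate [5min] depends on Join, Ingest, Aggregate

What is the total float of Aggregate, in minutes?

1

Critical path: Clean→Join→Evaluate = 8+5+5 = 18, so the finish is 18 minutes.
Aggregate finishes as early as 12 and must finish by 13.
Slack of Aggregate = 4 − 3 = 1 minute.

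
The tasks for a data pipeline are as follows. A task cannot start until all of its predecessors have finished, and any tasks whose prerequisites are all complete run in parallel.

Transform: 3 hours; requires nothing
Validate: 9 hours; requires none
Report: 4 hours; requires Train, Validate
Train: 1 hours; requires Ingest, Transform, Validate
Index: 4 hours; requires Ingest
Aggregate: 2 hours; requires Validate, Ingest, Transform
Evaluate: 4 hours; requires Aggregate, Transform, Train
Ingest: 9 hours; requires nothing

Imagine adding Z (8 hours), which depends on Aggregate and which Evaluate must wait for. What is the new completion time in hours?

23

Originally the plan takes 15 hours.
With Z inserted, Evaluate now waits for max(Aggregate, Transform, Train, Z).
New critical path: Ingest→Aggregate→Z→Evaluate = 9+2+8+4 = 23 ⇒ 23 hours.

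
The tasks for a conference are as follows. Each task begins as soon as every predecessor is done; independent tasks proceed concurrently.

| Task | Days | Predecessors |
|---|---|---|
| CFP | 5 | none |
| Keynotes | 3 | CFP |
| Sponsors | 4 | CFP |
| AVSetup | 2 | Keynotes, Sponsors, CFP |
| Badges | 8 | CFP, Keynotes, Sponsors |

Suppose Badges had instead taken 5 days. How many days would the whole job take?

Baseline: CFP→Sponsors→Badges = 5+4+8 = 17 → 17 days.
Badges lies on that path, so at 5 days the path becomes 14 days.
No other chain overtakes it, so the finish is 14 days.

14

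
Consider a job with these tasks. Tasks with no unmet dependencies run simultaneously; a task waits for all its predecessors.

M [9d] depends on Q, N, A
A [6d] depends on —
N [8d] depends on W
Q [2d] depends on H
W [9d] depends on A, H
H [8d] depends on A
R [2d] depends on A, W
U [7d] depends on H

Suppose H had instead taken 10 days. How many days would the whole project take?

42

Actual critical path: A→H→W→N→M = 6+8+9+8+9 = 40 ⇒ 40 days.
H lies on that path, so at 10 days the path becomes 42 days.
The critical path is still A→H→W→N→M; finish is now 42 days.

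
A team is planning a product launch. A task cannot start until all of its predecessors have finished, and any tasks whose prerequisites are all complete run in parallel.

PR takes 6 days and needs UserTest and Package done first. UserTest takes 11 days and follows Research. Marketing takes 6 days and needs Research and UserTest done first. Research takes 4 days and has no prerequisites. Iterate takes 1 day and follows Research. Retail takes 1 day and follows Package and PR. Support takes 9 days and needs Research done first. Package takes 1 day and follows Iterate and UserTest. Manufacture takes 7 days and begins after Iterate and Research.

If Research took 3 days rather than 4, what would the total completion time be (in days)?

22

Baseline: Research→UserTest→Package→PR→Retail = 4+11+1+6+1 = 23 → 23 days.
Research is on the critical path; changing it to 3 makes that path 22 days.
That remains the longest chain; total 22 days.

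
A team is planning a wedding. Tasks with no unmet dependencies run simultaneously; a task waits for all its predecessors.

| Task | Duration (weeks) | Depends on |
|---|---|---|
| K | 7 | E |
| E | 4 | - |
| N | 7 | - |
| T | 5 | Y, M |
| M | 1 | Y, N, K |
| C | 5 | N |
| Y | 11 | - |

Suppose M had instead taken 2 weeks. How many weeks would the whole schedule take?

18

Critical path before the change: Y→M→T = 11+1+5 = 17 giving 17 weeks.
M is on the critical path; changing it to 2 makes that path 18 weeks.
No other chain overtakes it, so the finish is 18 weeks.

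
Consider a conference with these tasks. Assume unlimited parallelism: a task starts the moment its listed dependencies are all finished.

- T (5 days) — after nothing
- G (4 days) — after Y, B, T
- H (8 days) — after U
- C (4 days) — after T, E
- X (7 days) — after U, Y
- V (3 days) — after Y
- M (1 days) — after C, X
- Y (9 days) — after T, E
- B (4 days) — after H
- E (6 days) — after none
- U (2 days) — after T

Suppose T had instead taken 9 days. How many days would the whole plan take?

27

Critical path before the change: T→U→H→B→G = 5+2+8+4+4 = 23 giving 23 days.
T is on the critical path; changing it to 9 makes that path 27 days.
That remains the longest chain; total 27 days.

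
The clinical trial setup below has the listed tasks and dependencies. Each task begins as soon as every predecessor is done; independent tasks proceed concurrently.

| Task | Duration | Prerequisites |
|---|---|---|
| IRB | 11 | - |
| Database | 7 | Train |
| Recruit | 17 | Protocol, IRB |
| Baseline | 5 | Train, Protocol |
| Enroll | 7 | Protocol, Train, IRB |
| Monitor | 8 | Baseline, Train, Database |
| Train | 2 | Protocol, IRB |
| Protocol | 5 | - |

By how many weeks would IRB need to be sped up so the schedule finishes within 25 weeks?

Current finish: 28 weeks; target: 25.
IRB is on every critical path, so each week cut from IRB cuts the finish by one (this holds down to a finish of 22).
Need 28 − 25 = 3 weeks off IRB → IRB becomes 8 weeks, finish becomes 25.

3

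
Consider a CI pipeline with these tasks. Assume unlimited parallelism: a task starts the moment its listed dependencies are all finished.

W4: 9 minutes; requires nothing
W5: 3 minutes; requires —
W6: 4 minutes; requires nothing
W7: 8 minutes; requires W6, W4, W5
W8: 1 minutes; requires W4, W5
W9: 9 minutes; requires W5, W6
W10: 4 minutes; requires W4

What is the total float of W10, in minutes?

W4→W7 = 9+8 = 17 sets the makespan at 17 minutes.
Longest path through W10: 13 minutes (earliest finish 13, latest finish 17).
Slack of W10 = 13 − 9 = 4 minutes.

4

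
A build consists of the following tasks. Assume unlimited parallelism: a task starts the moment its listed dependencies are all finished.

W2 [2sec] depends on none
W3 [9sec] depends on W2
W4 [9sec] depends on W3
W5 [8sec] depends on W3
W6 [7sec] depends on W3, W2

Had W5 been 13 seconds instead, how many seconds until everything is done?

24

As given, the longest chain is W2→W3→W4 = 2+9+9 = 20, so the finish is 20 seconds.
W5 has 1 second of float (longest path through it is 19).
The binding chain switches to W2→W3→W5 = 2+9+13 = 24; finish 24 seconds.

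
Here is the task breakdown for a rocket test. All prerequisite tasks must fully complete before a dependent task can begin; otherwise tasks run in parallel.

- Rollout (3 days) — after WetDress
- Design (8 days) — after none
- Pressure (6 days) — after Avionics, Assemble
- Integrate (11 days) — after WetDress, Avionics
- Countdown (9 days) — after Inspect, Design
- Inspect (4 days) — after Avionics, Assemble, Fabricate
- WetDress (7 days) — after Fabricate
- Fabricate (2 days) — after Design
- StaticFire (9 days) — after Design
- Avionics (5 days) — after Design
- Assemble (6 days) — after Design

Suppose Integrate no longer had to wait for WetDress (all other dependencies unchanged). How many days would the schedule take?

Before: longest chain Design→Fabricate→WetDress→Integrate = 8+2+7+11 = 28, finish 28.
Without WetDress→Integrate, Integrate's earliest start moves from 17 to 13.
New critical path: Design→Assemble→Inspect→Countdown = 8+6+4+9 = 27 ⇒ 27 days.

27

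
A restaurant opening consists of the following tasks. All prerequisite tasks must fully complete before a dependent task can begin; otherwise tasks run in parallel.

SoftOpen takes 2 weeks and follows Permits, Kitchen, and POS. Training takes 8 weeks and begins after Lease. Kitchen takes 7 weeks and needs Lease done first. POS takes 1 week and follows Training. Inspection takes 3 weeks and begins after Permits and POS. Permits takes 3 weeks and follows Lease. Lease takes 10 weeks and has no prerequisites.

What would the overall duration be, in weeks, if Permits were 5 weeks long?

22

As given, the longest chain is Lease→Training→POS→Inspection = 10+8+1+3 = 22, so the finish is 22 weeks.
The longest path through Permits is only 16 weeks, so Permits has float 6.
That remains the longest chain; total 22 weeks.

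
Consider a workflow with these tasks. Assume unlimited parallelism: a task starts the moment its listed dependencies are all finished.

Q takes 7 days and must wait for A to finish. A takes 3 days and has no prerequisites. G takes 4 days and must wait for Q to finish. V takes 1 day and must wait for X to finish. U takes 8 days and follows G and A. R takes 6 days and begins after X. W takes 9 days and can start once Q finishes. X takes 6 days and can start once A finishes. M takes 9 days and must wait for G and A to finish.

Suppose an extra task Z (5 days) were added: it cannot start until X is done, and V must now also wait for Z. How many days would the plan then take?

23

Originally the plan takes 23 days.
With Z inserted, V now waits for max(X, Z).
New critical path: A→Q→G→M = 3+7+4+9 = 23 ⇒ 23 days.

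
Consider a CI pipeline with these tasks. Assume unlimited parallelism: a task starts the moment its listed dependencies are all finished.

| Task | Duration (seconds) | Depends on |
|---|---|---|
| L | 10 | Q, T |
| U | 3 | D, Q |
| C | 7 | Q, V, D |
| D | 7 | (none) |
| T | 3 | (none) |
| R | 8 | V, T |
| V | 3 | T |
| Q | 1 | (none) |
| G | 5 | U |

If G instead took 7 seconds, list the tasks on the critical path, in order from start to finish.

As given, the longest chain is D→U→G = 7+3+5 = 15, so the finish is 15 seconds.
Since G is critical, the +2 change carries straight to that chain (now 17 seconds).
The critical path is still D→U→G; finish is now 17 seconds.

D, U, G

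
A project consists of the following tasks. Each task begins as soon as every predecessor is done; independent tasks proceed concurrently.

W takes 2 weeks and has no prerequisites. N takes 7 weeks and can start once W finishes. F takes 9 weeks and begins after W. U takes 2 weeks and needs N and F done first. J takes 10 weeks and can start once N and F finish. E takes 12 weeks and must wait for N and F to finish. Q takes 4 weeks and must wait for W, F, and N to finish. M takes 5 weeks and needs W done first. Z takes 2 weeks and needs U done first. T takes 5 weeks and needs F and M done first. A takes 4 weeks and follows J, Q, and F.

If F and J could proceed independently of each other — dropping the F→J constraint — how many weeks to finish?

23

Before: longest chain W→F→J→A = 2+9+10+4 = 25, finish 25.
Without F→J, J's earliest start moves from 11 to 9.
New critical path: W→N→J→A = 2+7+10+4 = 23 ⇒ 23 weeks.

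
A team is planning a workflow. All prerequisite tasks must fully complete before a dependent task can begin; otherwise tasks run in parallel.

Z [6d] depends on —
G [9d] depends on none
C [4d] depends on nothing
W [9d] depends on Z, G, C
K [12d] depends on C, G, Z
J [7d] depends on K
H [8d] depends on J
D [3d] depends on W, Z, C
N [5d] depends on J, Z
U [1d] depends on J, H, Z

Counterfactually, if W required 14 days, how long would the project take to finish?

37

The binding path is G→K→J→H→U = 9+12+7+8+1 = 37; finish at 37 days.
The longest path through W is only 21 days, so W has float 16.
The critical path is still G→K→J→H→U; finish is now 37 days.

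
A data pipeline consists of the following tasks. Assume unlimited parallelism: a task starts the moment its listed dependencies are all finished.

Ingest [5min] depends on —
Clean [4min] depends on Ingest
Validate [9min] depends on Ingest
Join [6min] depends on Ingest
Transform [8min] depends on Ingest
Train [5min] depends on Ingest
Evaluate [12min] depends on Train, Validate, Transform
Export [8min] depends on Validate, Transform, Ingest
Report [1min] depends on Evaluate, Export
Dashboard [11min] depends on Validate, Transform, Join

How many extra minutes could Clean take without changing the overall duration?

18

Ingest→Validate→Evaluate→Report = 5+9+12+1 = 27 sets the makespan at 27 minutes.
Longest path through Clean: 9 minutes (earliest finish 9, latest finish 27).
So Clean can slip 27 − 9 = 18 minutes.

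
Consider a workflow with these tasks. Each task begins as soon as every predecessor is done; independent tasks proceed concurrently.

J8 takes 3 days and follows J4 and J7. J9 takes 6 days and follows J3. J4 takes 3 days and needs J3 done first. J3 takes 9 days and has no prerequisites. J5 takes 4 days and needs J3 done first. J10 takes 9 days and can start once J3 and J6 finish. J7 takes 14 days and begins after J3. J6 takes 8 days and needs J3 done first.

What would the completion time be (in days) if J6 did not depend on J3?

With the dependency in place, J3→J6→J10 = 9+8+9 = 26 sets the finish at 26 days.
Without J3→J6, J6's earliest start moves from 9 to 0.
The longest chain is now J3→J7→J8 = 9+14+3 = 26, so the job takes 26 days.

26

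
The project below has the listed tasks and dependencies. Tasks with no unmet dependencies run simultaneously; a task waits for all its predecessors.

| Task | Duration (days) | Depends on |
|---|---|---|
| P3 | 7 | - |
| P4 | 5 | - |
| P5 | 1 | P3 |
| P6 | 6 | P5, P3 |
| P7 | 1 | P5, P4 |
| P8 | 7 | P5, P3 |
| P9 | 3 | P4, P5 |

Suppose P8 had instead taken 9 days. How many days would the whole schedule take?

Critical path before the change: P3→P5→P8 = 7+1+7 = 15 giving 15 days.
P8 lies on that path, so at 9 days the path becomes 17 days.
No other chain overtakes it, so the finish is 17 days.

17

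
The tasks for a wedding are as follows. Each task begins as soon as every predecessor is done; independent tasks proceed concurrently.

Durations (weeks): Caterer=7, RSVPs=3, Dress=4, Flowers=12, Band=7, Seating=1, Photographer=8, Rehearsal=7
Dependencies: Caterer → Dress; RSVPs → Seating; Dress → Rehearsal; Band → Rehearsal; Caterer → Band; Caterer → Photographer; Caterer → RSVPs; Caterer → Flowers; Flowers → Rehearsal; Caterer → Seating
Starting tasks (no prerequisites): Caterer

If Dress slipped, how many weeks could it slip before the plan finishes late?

8

The longest chain is Caterer→Flowers→Rehearsal = 7+12+7 = 26; overall finish 26 weeks.
The longest chain containing Dress totals 18 weeks.
Float = 26 − 18 = 8.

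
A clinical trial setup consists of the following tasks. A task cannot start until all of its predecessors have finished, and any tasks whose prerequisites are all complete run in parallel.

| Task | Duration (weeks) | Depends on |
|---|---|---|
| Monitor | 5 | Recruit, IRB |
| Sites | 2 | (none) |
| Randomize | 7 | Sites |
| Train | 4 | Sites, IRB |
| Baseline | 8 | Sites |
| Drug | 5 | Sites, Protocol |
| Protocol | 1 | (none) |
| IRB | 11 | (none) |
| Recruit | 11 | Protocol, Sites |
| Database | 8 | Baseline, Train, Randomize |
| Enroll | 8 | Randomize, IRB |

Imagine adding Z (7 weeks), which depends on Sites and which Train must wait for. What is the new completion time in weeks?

23

Originally the schedule takes 23 weeks.
With Z inserted, Train now waits for max(Sites, IRB, Z).
New critical path: IRB→Train→Database = 11+4+8 = 23 ⇒ 23 weeks.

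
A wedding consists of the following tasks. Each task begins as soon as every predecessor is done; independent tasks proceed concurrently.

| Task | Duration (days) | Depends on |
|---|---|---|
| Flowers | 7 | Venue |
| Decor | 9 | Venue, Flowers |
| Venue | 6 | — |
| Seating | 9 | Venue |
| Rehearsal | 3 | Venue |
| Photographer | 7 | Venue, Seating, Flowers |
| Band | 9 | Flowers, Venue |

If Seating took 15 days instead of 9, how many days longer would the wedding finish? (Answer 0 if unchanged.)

6

Critical path before the change: Venue→Seating→Photographer = 6+9+7 = 22 giving 22 days.
Since Seating is critical, the +6 change carries straight to that chain (now 28 days).
The critical path is still Venue→Seating→Photographer; finish is now 28 days.
Change in finish: 28 − 22 = +6 days.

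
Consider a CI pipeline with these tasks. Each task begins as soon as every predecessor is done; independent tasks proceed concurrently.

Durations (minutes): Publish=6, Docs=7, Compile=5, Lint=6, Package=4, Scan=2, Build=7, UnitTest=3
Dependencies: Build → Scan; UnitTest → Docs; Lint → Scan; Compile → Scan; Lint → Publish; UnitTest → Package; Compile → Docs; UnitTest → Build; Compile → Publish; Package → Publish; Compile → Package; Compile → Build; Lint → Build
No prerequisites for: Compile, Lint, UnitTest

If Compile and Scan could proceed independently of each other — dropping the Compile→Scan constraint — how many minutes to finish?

15

Before: longest chain Compile→Package→Publish = 5+4+6 = 15, finish 15.
Dropping Compile→Scan doesn't change Scan's earliest start (13); another predecessor still binds.
New critical path: Compile→Package→Publish = 5+4+6 = 15 ⇒ 15 minutes.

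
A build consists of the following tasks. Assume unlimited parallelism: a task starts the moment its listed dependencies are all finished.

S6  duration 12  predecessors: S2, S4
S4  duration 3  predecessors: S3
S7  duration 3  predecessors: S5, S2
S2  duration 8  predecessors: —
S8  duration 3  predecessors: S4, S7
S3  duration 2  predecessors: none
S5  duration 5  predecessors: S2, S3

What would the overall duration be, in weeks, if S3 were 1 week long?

20

As given, the longest chain is S2→S6 = 8+12 = 20, so the finish is 20 weeks.
The longest path through S3 is only 17 weeks, so S3 has float 3.
No other chain overtakes it, so the finish is 20 weeks.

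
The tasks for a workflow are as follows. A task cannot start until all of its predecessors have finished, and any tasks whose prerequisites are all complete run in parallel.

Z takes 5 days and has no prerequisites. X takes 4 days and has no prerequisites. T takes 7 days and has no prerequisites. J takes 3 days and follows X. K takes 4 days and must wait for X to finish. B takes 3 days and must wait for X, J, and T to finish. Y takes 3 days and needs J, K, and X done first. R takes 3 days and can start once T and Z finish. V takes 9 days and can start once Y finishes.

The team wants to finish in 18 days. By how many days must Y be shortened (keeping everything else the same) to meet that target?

Current finish: 20 days; target: 18.
Y is on every critical path, so each day cut from Y cuts the finish by one (this holds down to a finish of 18).
Need 20 − 18 = 2 days off Y → Y becomes 1 day, finish becomes 18.

2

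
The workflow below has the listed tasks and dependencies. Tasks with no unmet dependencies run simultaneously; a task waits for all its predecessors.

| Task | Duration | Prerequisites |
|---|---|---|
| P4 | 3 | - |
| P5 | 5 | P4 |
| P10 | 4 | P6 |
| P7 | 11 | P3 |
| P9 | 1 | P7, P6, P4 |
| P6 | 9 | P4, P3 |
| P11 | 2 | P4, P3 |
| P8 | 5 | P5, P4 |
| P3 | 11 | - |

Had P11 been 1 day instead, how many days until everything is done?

As given, the longest chain is P3→P6→P10 = 11+9+4 = 24, so the finish is 24 days.
P11 is off the critical path — its longest chain is 13 days, giving 11 of slack.
The critical path is still P3→P6→P10; finish is now 24 days.

24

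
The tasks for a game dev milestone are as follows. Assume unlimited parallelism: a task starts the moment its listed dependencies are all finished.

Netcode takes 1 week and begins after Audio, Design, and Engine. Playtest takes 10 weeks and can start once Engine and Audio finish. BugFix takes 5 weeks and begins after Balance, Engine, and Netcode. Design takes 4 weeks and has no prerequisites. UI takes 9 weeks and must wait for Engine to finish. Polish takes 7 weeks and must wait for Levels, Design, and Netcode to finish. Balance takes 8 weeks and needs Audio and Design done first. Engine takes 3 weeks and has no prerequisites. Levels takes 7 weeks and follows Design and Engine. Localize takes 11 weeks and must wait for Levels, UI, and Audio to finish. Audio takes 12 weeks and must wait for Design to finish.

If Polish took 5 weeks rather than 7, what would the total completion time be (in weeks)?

Baseline: Design→Audio→Balance→BugFix = 4+12+8+5 = 29 → 29 weeks.
Polish is off the critical path — its longest chain is 24 weeks, giving 5 of slack.
That remains the longest chain; total 29 weeks.

29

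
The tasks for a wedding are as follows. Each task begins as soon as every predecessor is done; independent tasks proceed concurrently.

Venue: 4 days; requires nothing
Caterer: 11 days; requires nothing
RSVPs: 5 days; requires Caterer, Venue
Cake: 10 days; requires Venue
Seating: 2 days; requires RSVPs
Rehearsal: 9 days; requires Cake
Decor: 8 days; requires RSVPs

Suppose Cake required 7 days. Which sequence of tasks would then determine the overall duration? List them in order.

Caterer, RSVPs, Decor

Baseline: Caterer→RSVPs→Decor = 11+5+8 = 24 → 24 days.
The longest path through Cake is only 23 days, so Cake has float 1.
The critical path is still Caterer→RSVPs→Decor; finish is now 24 days.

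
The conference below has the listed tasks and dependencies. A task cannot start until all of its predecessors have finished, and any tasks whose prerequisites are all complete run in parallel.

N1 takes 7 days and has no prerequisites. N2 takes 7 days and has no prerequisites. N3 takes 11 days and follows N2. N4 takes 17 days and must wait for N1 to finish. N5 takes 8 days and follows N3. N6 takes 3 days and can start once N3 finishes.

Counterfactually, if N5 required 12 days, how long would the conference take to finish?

30

The binding path is N2→N3→N5 = 7+11+8 = 26; finish at 26 days.
N5 lies on that path, so at 12 days the path becomes 30 days.
The critical path is still N2→N3→N5; finish is now 30 days.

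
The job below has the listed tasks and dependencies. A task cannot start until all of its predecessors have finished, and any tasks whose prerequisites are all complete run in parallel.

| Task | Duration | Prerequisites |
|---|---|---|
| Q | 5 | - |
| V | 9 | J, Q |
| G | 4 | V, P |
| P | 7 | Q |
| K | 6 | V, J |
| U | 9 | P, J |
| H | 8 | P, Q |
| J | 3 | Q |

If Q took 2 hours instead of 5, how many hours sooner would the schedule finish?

Critical path before the change: Q→J→V→K = 5+3+9+6 = 23 giving 23 hours.
Since Q is critical, the -3 change carries straight to that chain (now 20 hours).
No other chain overtakes it, so the finish is 20 hours.
Change in finish: 20 − 23 = -3 hours.

3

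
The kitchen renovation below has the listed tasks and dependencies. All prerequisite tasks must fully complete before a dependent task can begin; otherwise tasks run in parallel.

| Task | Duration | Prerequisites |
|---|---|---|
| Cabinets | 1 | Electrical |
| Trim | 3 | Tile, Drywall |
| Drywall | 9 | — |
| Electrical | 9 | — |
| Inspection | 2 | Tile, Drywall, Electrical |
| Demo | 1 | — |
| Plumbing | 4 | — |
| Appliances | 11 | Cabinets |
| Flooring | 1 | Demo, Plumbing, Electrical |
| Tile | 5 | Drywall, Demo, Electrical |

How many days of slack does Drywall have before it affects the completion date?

4

Critical path: Electrical→Cabinets→Appliances = 9+1+11 = 21, so the finish is 21 days.
Longest path through Drywall: 17 days (earliest finish 9, latest finish 13).
Float = 21 − 17 = 4.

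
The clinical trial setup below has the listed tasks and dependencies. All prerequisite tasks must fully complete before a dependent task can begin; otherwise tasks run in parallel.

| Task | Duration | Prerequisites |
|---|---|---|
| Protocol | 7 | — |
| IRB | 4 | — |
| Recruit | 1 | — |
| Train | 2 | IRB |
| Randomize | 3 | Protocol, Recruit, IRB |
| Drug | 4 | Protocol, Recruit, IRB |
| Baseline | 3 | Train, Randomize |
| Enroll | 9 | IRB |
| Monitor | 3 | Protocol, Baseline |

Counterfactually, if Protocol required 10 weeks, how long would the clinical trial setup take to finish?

As given, the longest chain is Protocol→Randomize→Baseline→Monitor = 7+3+3+3 = 16, so the finish is 16 weeks.
Protocol is on the critical path; changing it to 10 makes that path 19 weeks.
No other chain overtakes it, so the finish is 19 weeks.

19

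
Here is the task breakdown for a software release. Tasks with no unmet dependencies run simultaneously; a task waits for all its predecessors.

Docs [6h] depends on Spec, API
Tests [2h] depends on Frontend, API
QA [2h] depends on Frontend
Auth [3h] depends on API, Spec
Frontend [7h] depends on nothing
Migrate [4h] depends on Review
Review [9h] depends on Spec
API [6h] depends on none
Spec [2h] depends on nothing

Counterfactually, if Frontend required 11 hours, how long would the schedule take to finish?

15

The binding path is Spec→Review→Migrate = 2+9+4 = 15; finish at 15 hours.
The longest path through Frontend is only 9 hours, so Frontend has float 6.
The critical path is still Spec→Review→Migrate; finish is now 15 hours.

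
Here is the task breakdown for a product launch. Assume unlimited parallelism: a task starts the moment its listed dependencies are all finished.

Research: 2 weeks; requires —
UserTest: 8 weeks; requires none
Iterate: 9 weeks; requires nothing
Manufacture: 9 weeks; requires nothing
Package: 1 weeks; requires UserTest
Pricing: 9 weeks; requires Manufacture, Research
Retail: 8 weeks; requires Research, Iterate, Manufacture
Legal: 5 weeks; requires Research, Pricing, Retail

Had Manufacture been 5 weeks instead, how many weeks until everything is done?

22

The binding path is Manufacture→Pricing→Legal = 9+9+5 = 23; finish at 23 weeks.
Manufacture lies on that path, so at 5 weeks the path becomes 19 weeks.
The binding chain switches to Iterate→Retail→Legal = 9+8+5 = 22; finish 22 weeks.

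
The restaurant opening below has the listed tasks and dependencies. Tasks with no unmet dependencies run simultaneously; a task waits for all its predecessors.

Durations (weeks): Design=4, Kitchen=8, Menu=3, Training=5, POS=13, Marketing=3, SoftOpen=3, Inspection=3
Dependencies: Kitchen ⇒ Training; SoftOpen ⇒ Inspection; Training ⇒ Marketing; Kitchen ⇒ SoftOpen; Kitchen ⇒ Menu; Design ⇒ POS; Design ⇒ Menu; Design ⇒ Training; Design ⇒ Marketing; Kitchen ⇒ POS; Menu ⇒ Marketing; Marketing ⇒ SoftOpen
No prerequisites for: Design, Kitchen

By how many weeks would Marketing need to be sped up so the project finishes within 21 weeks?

Current finish: 22 weeks; target: 21.
Marketing is on every critical path, so each week cut from Marketing cuts the finish by one (this holds down to a finish of 21).
Need 22 − 21 = 1 week off Marketing → Marketing becomes 2 weeks, finish becomes 21.

1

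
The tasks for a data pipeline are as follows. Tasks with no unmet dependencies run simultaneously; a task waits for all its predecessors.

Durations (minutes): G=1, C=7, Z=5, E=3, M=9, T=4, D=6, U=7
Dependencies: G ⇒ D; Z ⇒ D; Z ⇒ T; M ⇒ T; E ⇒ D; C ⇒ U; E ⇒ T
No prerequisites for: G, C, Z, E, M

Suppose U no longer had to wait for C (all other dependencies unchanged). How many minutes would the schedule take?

Before: longest chain C→U = 7+7 = 14, finish 14.
Without C→U, U's earliest start moves from 7 to 0.
New critical path: M→T = 9+4 = 13 ⇒ 13 minutes.

13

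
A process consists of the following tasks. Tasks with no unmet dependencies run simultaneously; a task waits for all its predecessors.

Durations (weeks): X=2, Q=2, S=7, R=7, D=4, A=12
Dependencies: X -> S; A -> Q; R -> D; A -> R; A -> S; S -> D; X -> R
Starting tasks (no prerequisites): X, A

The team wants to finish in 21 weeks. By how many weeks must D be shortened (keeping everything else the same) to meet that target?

2

Current finish: 23 weeks; target: 21.
D is on every critical path, so each week cut from D cuts the finish by one (this holds down to a finish of 20).
Need 23 − 21 = 2 weeks off D → D becomes 2 weeks, finish becomes 21.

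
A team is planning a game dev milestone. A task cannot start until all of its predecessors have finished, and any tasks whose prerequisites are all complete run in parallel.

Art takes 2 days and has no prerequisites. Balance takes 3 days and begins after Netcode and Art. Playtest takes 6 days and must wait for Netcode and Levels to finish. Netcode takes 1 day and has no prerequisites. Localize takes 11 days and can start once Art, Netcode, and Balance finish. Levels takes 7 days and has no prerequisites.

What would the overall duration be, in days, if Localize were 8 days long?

Critical path before the change: Art→Balance→Localize = 2+3+11 = 16 giving 16 days.
Since Localize is critical, the -3 change carries straight to that chain (now 13 days).
The critical path is still Art→Balance→Localize; finish is now 13 days.

13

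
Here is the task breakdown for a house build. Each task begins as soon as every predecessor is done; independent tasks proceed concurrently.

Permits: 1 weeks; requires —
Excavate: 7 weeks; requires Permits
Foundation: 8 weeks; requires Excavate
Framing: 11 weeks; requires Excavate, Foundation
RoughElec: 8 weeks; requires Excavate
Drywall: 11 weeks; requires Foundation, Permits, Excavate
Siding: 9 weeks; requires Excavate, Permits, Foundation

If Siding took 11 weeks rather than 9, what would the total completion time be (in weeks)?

The binding path is Permits→Excavate→Foundation→Framing = 1+7+8+11 = 27; finish at 27 weeks.
The longest path through Siding is only 25 weeks, so Siding has float 2.
No other chain overtakes it, so the finish is 27 weeks.

27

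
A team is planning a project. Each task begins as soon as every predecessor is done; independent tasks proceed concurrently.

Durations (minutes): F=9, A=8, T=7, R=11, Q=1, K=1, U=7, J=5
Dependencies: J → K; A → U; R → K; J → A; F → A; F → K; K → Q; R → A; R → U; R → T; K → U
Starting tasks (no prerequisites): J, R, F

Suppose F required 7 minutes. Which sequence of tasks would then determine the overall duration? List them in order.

R, A, U

Actual critical path: R→A→U = 11+8+7 = 26 ⇒ 26 minutes.
F has 2 minutes of float (longest path through it is 24).
The critical path is still R→A→U; finish is now 26 minutes.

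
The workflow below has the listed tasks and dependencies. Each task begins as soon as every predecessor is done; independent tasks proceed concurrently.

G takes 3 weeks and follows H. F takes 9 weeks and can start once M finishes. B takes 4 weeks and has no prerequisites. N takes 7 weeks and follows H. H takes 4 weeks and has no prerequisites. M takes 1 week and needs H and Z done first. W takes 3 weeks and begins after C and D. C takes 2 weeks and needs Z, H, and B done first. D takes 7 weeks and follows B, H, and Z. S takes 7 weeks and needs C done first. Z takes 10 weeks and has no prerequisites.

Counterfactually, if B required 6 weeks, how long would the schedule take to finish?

20

Baseline: Z→M→F = 10+1+9 = 20 → 20 weeks.
The longest path through B is only 14 weeks, so B has float 6.
The critical path is still Z→M→F; finish is now 20 weeks.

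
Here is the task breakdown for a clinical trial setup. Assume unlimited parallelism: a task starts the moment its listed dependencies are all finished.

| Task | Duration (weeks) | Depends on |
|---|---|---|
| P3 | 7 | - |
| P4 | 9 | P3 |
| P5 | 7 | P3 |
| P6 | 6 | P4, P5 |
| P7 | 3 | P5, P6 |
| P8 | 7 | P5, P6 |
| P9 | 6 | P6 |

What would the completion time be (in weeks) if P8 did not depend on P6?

28

With the dependency in place, P3→P4→P6→P8 = 7+9+6+7 = 29 sets the finish at 29 weeks.
Without P6→P8, P8's earliest start moves from 22 to 14.
After: P3→P4→P6→P9 = 7+9+6+6 = 28 → 28 weeks.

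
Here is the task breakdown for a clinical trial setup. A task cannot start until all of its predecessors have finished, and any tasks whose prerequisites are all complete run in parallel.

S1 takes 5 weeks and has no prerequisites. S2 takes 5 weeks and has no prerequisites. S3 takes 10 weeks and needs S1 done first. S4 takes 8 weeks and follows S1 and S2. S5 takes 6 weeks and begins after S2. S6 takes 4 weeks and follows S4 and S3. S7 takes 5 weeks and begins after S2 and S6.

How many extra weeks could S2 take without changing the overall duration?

2

Critical path: S1→S3→S6→S7 = 5+10+4+5 = 24, so the finish is 24 weeks.
S2 finishes as early as 5 and must finish by 7.
Float = 24 − 22 = 2.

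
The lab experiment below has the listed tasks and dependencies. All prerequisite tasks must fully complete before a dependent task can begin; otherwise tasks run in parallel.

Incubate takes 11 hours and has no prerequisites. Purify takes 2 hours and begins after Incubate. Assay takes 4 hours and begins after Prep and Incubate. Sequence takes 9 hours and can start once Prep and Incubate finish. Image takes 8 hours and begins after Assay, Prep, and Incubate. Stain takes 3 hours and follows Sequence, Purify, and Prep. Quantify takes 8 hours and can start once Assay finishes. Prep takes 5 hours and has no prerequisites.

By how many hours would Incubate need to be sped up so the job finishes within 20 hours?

Current finish: 23 hours; target: 20.
Incubate is on every critical path, so each hour cut from Incubate cuts the finish by one (this holds down to a finish of 17).
Need 23 − 20 = 3 hours off Incubate → Incubate becomes 8 hours, finish becomes 20.

3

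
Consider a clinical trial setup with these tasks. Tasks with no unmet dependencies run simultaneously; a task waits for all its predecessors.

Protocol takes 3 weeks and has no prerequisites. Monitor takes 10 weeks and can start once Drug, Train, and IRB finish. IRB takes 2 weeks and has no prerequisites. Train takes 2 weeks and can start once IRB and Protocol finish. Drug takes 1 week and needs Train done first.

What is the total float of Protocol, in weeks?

0

Protocol→Train→Drug→Monitor = 3+2+1+10 = 16 sets the makespan at 16 weeks.
Protocol finishes as early as 3 and must finish by 3.
Float = 16 − 16 = 0.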